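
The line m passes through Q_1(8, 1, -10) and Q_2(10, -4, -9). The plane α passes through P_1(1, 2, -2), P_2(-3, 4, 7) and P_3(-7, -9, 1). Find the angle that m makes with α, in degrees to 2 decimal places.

A direction vector for m is Q_2 − Q_1 = (2, -5, 1).
P_1P_2 = (-4, 2, 9), P_1P_3 = (-8, -11, 3); a normal to α is P_1P_2 × P_1P_3 = (105, -60, 60).
Using P_1: α has equation 105x - 60y + 60z = -135.
sin θ = |n·v| / (|n||v|) = |570| / (√18225 · √30) = 0.77087.
θ ≈ 50.43°.

50.43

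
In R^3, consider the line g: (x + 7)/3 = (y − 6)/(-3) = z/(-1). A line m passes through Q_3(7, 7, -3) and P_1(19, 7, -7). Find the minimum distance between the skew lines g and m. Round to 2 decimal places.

g has direction (3, -3, -1) through (-7, 6, 0).
A direction vector for m is P_1 − Q_3 = (12, 0, -4).
Common perpendicular direction n = (3, -3, -1) × (12, 0, -4) = (12, 0, 36).
With w = (7, 7, -3) − (-7, 6, 0) = (14, 1, -3), w · n = 60.
Distance = |w · n| / |n| = |60| / √1440 ≈ 1.58.

1.58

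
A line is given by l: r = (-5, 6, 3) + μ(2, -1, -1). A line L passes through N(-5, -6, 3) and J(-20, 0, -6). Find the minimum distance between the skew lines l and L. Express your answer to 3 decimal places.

A direction vector for L is J − N = (-15, 6, -9).
Common perpendicular direction n = (2, -1, -1) × (-15, 6, -9) = (15, 33, -3).
With w = (-5, -6, 3) − (-5, 6, 3) = (0, -12, 0), w · n = -396.
Distance = |w · n| / |n| = |-396| / √1323 ≈ 10.887.

10.887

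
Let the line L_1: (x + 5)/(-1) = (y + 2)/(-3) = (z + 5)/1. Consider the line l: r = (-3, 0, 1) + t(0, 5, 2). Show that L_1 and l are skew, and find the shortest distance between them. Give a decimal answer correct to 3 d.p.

L_1 has direction (-1, -3, 1) through (-5, -2, -5).
Common perpendicular direction n = (-1, -3, 1) × (0, 5, 2) = (-11, 2, -5).
With w = (-3, 0, 1) − (-5, -2, -5) = (2, 2, 6), w · n = -48.
Since n ≠ 0 the lines are not parallel, and w · n = -48 ≠ 0 so they do not intersect; hence they are skew.
Distance = |w · n| / |n| = |-48| / √150 ≈ 3.919.

3.919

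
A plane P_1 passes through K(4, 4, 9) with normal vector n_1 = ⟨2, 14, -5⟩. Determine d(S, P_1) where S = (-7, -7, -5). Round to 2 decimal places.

P_1: n_1·r = n_1·K gives 2x + 14y - 5z = 19.
n·S − d = (2)·(-7) + (14)·(-7) + (-5)·(-5) − 19 = -106; |n| = √225.
Distance = |-106| / √225 = 106/√225 ≈ 7.07.

7.07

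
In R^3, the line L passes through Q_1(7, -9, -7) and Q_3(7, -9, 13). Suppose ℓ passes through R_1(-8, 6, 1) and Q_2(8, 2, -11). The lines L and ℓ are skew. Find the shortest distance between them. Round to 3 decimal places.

A direction vector for L is Q_3 − Q_1 = (0, 0, 20).
A direction vector for ℓ is Q_2 − R_1 = (16, -4, -12).
Common perpendicular direction n = (0, 0, 20) × (16, -4, -12) = (80, 320, 0).
With w = (-8, 6, 1) − (7, -9, -7) = (-15, 15, 8), w · n = 3600.
Distance = |w · n| / |n| = |3600| / √108800 ≈ 10.914.

10.914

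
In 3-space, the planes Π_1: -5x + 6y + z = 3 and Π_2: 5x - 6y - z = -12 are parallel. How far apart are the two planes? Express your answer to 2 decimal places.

Rescale Π_2 by 1/(-1): -5x + 6y + z = 12. Then distance = |3 − 12| / √62 ≈ 1.14.

1.14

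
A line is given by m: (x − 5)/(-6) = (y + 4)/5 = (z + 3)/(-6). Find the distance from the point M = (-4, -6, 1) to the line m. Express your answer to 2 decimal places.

m has direction (-6, 5, -6) through (5, -4, -3).
Taking (5, -4, -3) on m with direction v = (-6, 5, -6): w = M − (5, -4, -3) = (-9, -2, 4), and w × v = (-8, -78, -57).
Distance = |w × v| / |v| = √9397 / √97 ≈ 9.84.

9.84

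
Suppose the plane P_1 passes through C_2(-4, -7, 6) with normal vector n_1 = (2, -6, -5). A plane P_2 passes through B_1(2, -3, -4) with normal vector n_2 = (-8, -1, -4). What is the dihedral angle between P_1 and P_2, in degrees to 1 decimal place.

82.1

P_1: n_1·r = n_1·C_2 gives 2x - 6y - 5z = 4.
P_2: n_2·r = n_2·B_1 gives -8x - y - 4z = 3.
cos θ = |n₁·n₂| / (|n₁||n₂|) = |10| / (√65 · √81).
θ = arccos(0.13782) ≈ 82.1°.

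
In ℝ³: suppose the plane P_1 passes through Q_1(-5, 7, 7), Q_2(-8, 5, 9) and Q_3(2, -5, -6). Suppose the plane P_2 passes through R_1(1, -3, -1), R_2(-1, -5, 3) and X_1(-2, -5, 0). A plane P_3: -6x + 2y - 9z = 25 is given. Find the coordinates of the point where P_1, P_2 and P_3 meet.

Q_1Q_2 = (-3, -2, 2), Q_1Q_3 = (7, -12, -13); a normal to P_1 is Q_1Q_2 × Q_1Q_3 = (50, -25, 50).
Using Q_1: P_1 has equation 50x - 25y + 50z = -75.
R_1R_2 = (-2, -2, 4), R_1X_1 = (-3, -2, 1); a normal to P_2 is R_1R_2 × R_1X_1 = (6, -10, -2).
Using R_1: P_2 has equation 6x - 10y - 2z = 38.
Solving the 3×3 linear system 50x - 25y + 50z = -75, 6x - 10y - 2z = 38, -6x + 2y - 9z = 25 (e.g. by elimination or Cramer's rule, determinant = 650) gives (3, -1, -5).

(3, -1, -5)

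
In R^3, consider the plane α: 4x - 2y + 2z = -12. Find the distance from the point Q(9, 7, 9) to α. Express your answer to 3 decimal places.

10.614

n·Q − d = (4)·(9) + (-2)·(7) + (2)·(9) − (-12) = 52; |n| = √24.
Distance = |52| / √24 = 52/√24 ≈ 10.614.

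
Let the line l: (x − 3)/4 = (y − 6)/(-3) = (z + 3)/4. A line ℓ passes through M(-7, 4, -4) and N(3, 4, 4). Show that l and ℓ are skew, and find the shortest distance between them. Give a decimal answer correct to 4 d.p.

l has direction (4, -3, 4) through (3, 6, -3).
A direction vector for ℓ is N − M = (10, 0, 8).
Common perpendicular direction n = (4, -3, 4) × (10, 0, 8) = (-24, 8, 30).
With w = (-7, 4, -4) − (3, 6, -3) = (-10, -2, -1), w · n = 194.
Since n ≠ 0 the lines are not parallel, and w · n = 194 ≠ 0 so they do not intersect; hence they are skew.
Distance = |w · n| / |n| = |194| / √1540 ≈ 4.9436.

4.9436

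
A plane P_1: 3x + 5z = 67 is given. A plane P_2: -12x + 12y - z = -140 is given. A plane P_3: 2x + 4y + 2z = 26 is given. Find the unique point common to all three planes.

(9, -2, 8)

Solving the 3×3 linear system 3x + 5z = 67, -12x + 12y - z = -140, 2x + 4y + 2z = 26 (e.g. by elimination or Cramer's rule, determinant = -276) gives (9, -2, 8).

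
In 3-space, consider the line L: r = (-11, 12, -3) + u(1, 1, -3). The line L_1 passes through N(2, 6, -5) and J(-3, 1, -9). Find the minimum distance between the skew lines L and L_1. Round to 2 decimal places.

A direction vector for L_1 is J − N = (-5, -5, -4).
Common perpendicular direction n = (1, 1, -3) × (-5, -5, -4) = (-19, 19, 0).
With w = (2, 6, -5) − (-11, 12, -3) = (13, -6, -2), w · n = -361.
Distance = |w · n| / |n| = |-361| / √722 ≈ 13.44.

13.44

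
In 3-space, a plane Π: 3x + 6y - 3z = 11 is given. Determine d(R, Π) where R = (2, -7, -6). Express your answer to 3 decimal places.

3.946

n·R − d = (3)·(2) + (6)·(-7) + (-3)·(-6) − 11 = -29; |n| = √54.
Distance = |-29| / √54 = 29/√54 ≈ 3.946.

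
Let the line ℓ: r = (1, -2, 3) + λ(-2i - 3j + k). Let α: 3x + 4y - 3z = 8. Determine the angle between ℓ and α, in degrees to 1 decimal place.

74.3

sin θ = |n·v| / (|n||v|) = |-21| / (√34 · √14) = 0.96253.
θ ≈ 74.3°.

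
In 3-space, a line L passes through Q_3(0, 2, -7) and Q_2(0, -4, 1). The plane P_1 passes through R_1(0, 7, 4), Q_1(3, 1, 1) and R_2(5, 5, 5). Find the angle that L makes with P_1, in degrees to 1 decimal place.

A direction vector for L is Q_2 − Q_3 = (0, -6, 8).
R_1Q_1 = (3, -6, -3), R_1R_2 = (5, -2, 1); a normal to P_1 is R_1Q_1 × R_1R_2 = (-12, -18, 24).
Using R_1: P_1 has equation -12x - 18y + 24z = -30.
sin θ = |n·v| / (|n||v|) = |300| / (√1044 · √100) = 0.92848.
θ ≈ 68.2°.

68.2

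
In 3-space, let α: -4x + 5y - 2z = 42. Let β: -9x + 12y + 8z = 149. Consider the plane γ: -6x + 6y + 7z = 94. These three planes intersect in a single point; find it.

(-5, 6, 4)

Solving the 3×3 linear system -4x + 5y - 2z = 42, -9x + 12y + 8z = 149, -6x + 6y + 7z = 94 (e.g. by elimination or Cramer's rule, determinant = -105) gives (-5, 6, 4).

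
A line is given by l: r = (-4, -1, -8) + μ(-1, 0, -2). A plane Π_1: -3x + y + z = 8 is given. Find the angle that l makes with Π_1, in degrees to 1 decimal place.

7.7

sin θ = |n·v| / (|n||v|) = |1| / (√11 · √5) = 0.13484.
θ ≈ 7.7°.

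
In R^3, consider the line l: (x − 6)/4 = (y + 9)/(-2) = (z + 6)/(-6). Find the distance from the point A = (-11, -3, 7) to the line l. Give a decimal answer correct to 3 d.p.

l has direction (4, -2, -6) through (6, -9, -6).
Taking (6, -9, -6) on l with direction v = (4, -2, -6): w = A − (6, -9, -6) = (-17, 6, 13), and w × v = (-10, -50, 10).
Distance = |w × v| / |v| = √2700 / √56 ≈ 6.944.

6.944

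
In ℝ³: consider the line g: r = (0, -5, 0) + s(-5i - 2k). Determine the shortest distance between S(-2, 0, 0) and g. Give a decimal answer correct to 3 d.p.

5.055

Taking (0, -5, 0) on g with direction v = (-5, 0, -2): w = S − (0, -5, 0) = (-2, 5, 0), and w × v = (-10, -4, 25).
Distance = |w × v| / |v| = √741 / √29 ≈ 5.055.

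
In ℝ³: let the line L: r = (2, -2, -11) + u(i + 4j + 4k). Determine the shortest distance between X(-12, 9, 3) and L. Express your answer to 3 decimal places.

16.996

Taking (2, -2, -11) on L with direction v = (1, 4, 4): w = X − (2, -2, -11) = (-14, 11, 14), and w × v = (-12, 70, -67).
Distance = |w × v| / |v| = √9533 / √33 ≈ 16.996.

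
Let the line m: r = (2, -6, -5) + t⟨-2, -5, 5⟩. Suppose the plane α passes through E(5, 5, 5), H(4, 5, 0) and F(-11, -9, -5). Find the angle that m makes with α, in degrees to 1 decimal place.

11.0

EH = (-1, 0, -5), EF = (-16, -14, -10); a normal to α is EH × EF = (-70, 70, 14).
Using E: α has equation -70x + 70y + 14z = 70.
sin θ = |n·v| / (|n||v|) = |-140| / (√9996 · √54) = 0.19055.
θ ≈ 11.0°.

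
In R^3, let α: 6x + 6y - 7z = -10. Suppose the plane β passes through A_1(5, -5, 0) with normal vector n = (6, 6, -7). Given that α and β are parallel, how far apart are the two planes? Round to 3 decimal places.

β: n·r = n·A_1 gives 6x + 6y - 7z = 0.
Same normal n = (6, 6, -7) with |n| = √121; distance = |-10 − 0| / |n| = 10/√121 ≈ 0.909.

0.909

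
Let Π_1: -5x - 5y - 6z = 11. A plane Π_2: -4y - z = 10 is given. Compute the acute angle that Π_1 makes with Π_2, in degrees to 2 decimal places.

cos θ = |n₁·n₂| / (|n₁||n₂|) = |26| / (√86 · √17).
θ = arccos(0.67999) ≈ 47.16°.

47.16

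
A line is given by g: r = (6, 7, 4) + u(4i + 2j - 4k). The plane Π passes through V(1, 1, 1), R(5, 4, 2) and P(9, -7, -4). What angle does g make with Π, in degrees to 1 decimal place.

VR = (4, 3, 1), VP = (8, -8, -5); a normal to Π is VR × VP = (-7, 28, -56).
Using V: Π has equation -7x + 28y - 56z = -35.
sin θ = |n·v| / (|n||v|) = |252| / (√3969 · √36) = 0.66667.
θ ≈ 41.8°.

41.8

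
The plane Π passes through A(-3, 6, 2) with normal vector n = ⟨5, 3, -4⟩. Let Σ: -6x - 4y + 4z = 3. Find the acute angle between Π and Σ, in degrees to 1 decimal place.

5.9

Π: n·r = n·A gives 5x + 3y - 4z = -5.
cos θ = |n₁·n₂| / (|n₁||n₂|) = |-58| / (√50 · √68).
θ = arccos(0.99469) ≈ 5.9°.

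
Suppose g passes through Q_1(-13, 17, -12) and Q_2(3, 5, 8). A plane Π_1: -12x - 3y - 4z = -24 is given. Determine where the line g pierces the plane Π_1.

(-1, 8, 3)

A direction vector for g is Q_2 − Q_1 = (16, -12, 20).
Substitute r = (-13, 17, -12) + t(16, -12, 20) into the plane: 153 + (-236)t = -24, so t = 3/4.
Intersection: (-13, 17, -12) + (3/4)·(16, -12, 20) = (-1, 8, 3).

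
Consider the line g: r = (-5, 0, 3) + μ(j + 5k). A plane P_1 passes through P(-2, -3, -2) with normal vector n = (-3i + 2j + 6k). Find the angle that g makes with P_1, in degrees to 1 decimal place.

P_1: n·r = n·P gives -3x + 2y + 6z = -12.
sin θ = |n·v| / (|n||v|) = |32| / (√49 · √26) = 0.89653.
θ ≈ 63.7°.

63.7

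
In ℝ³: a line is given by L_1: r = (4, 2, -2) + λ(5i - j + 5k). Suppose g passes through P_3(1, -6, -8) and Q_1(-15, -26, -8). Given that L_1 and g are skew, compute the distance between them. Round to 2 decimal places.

6.00

A direction vector for g is Q_1 − P_3 = (-16, -20, 0).
Common perpendicular direction n = (5, -1, 5) × (-16, -20, 0) = (100, -80, -116).
With w = (1, -6, -8) − (4, 2, -2) = (-3, -8, -6), w · n = 1036.
Distance = |w · n| / |n| = |1036| / √29856 ≈ 6.00.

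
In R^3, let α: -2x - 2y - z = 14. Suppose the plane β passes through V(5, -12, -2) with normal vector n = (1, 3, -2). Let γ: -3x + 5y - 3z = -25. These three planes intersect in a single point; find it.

(-4, -5, 4)

β: n·r = n·V gives x + 3y - 2z = -27.
Solving the 3×3 linear system -2x - 2y - z = 14, x + 3y - 2z = -27, -3x + 5y - 3z = -25 (e.g. by elimination or Cramer's rule, determinant = -34) gives (-4, -5, 4).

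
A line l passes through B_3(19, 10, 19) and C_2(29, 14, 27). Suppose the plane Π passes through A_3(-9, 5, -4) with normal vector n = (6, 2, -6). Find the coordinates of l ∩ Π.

A direction vector for l is C_2 − B_3 = (10, 4, 8).
Π: n·r = n·A_3 gives 6x + 2y - 6z = -20.
Substitute r = (19, 10, 19) + t(10, 4, 8) into the plane: 20 + 20t = -20, so t = -2.
Intersection: (19, 10, 19) + (-2)·(10, 4, 8) = (-1, 2, 3).

(-1, 2, 3)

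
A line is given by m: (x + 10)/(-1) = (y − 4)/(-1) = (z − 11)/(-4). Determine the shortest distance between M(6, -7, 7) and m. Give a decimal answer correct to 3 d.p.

m has direction (-1, -1, -4) through (-10, 4, 11).
Taking (-10, 4, 11) on m with direction v = (-1, -1, -4): w = M − (-10, 4, 11) = (16, -11, -4), and w × v = (40, 68, -27).
Distance = |w × v| / |v| = √6953 / √18 ≈ 19.654.

19.654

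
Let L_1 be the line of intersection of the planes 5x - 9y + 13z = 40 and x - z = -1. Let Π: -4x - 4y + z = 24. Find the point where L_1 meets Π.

(-1, -5, 0)

Direction of L_1: (5, -9, 13) × (1, 0, -1) = (9, 18, 9).
A point on L_1: solving the two plane equations with x = 3 gives (3, 3, 4).
Substitute r = (3, 3, 4) + t(9, 18, 9) into the plane: -20 + (-99)t = 24, so t = -4/9.
Intersection: (3, 3, 4) + (-4/9)·(9, 18, 9) = (-1, -5, 0).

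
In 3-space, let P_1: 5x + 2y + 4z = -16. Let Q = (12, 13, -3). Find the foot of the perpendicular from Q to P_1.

Foot = Q − λn with λ = (n·Q − d)/|n|² = (74 − (-16))/45 = 2.
Foot = (12, 13, -3) − 2·(5, 2, 4) = (2, 9, -11).

(2, 9, -11)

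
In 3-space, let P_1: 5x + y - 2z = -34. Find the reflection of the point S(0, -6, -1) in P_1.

(-10, -8, 3)

λ = (n·S − d)/|n|² = (-4 − (-34))/30 = 1.
Reflection = S − 2λn = (0, -6, -1) − 2·(5, 1, -2) = (-10, -8, 3).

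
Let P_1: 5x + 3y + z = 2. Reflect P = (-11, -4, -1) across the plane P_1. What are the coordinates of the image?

λ = (n·P − d)/|n|² = (-68 − 2)/35 = -2.
Reflection = P − 2λn = (-11, -4, -1) − (-4)·(5, 3, 1) = (9, 8, 3).

(9, 8, 3)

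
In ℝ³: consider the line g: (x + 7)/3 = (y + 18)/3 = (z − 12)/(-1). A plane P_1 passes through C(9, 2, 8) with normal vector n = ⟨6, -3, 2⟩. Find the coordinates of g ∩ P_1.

g has direction (3, 3, -1) through (-7, -18, 12).
P_1: n·r = n·C gives 6x - 3y + 2z = 64.
Substitute r = (-7, -18, 12) + t(3, 3, -1) into the plane: 36 + 7t = 64, so t = 4.
Intersection: (-7, -18, 12) + 4·(3, 3, -1) = (5, -6, 8).

(5, -6, 8)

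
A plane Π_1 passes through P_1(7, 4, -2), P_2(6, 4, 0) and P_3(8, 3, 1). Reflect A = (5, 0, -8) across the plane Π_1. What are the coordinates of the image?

(9, 10, -6)

P_1P_2 = (-1, 0, 2), P_1P_3 = (1, -1, 3); a normal to Π_1 is P_1P_2 × P_1P_3 = (2, 5, 1).
Using P_1: Π_1 has equation 2x + 5y + z = 32.
λ = (n·A − d)/|n|² = (2 − 32)/30 = -1.
Reflection = A − 2λn = (5, 0, -8) − (-2)·(2, 5, 1) = (9, 10, -6).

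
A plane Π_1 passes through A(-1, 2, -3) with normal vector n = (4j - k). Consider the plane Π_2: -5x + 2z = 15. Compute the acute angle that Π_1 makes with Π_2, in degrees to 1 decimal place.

84.8

Π_1: n·r = n·A gives 4y - z = 11.
cos θ = |n₁·n₂| / (|n₁||n₂|) = |-2| / (√17 · √29).
θ = arccos(0.09008) ≈ 84.8°.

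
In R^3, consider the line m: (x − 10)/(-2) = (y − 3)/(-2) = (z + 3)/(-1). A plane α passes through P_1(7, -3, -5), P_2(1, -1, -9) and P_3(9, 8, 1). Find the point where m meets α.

m has direction (-2, -2, -1) through (10, 3, -3).
P_1P_2 = (-6, 2, -4), P_1P_3 = (2, 11, 6); a normal to α is P_1P_2 × P_1P_3 = (56, 28, -70).
Using P_1: α has equation 56x + 28y - 70z = 658.
Substitute r = (10, 3, -3) + t(-2, -2, -1) into the plane: 854 + (-98)t = 658, so t = 2.
Intersection: (10, 3, -3) + 2·(-2, -2, -1) = (6, -1, -5).

(6, -1, -5)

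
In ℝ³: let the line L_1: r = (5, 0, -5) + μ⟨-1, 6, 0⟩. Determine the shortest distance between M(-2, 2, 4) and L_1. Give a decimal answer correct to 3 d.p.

Taking (5, 0, -5) on L_1 with direction v = (-1, 6, 0): w = M − (5, 0, -5) = (-7, 2, 9), and w × v = (-54, -9, -40).
Distance = |w × v| / |v| = √4597 / √37 ≈ 11.146.

11.146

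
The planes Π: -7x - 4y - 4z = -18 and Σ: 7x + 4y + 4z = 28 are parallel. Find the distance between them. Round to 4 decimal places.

Rescale Σ by 1/(-1): -7x - 4y - 4z = -28. Then distance = |-18 − (-28)| / √81 ≈ 1.1111.

1.1111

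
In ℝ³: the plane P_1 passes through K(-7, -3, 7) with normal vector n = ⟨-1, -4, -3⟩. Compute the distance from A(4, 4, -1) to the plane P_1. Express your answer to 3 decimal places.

P_1: n·r = n·K gives -x - 4y - 3z = -2.
n·A − d = (-1)·(4) + (-4)·(4) + (-3)·(-1) − (-2) = -15; |n| = √26.
Distance = |-15| / √26 = 15/√26 ≈ 2.942.

2.942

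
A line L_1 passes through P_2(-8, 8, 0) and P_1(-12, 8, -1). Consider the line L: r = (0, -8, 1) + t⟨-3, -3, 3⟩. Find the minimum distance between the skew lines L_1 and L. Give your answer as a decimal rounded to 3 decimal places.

12.961

A direction vector for L_1 is P_1 − P_2 = (-4, 0, -1).
Common perpendicular direction n = (-4, 0, -1) × (-3, -3, 3) = (-3, 15, 12).
With w = (0, -8, 1) − (-8, 8, 0) = (8, -16, 1), w · n = -252.
Distance = |w · n| / |n| = |-252| / √378 ≈ 12.961.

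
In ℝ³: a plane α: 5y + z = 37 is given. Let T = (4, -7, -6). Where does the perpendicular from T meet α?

Foot = T − λn with λ = (n·T − d)/|n|² = (-41 − 37)/26 = -3.
Foot = (4, -7, -6) − (-3)·(0, 5, 1) = (4, 8, -3).

(4, 8, -3)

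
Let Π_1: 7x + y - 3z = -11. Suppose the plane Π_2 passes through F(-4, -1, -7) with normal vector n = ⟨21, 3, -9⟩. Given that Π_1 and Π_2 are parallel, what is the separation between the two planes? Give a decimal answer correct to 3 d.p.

Π_2: n·r = n·F gives 21x + 3y - 9z = -24.
Rescale Π_2 by 1/3: 7x + y - 3z = -8. Then distance = |-11 − (-8)| / √59 ≈ 0.391.

0.391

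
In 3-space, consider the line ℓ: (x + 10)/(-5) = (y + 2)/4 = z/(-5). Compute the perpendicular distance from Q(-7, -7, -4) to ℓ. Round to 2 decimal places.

ℓ has direction (-5, 4, -5) through (-10, -2, 0).
Taking (-10, -2, 0) on ℓ with direction v = (-5, 4, -5): w = Q − (-10, -2, 0) = (3, -5, -4), and w × v = (41, 35, -13).
Distance = |w × v| / |v| = √3075 / √66 ≈ 6.83.

6.83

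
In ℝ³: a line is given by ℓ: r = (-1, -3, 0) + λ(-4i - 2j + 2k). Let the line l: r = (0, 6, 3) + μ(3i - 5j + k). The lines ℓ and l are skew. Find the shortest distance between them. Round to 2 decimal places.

Common perpendicular direction n = (-4, -2, 2) × (3, -5, 1) = (8, 10, 26).
With w = (0, 6, 3) − (-1, -3, 0) = (1, 9, 3), w · n = 176.
Distance = |w · n| / |n| = |176| / √840 ≈ 6.07.

6.07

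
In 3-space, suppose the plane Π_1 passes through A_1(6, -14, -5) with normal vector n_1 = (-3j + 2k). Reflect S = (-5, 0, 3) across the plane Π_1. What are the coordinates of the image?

(-5, -12, 11)

Π_1: n_1·r = n_1·A_1 gives -3y + 2z = 32.
λ = (n·S − d)/|n|² = (6 − 32)/13 = -2.
Reflection = S − 2λn = (-5, 0, 3) − (-4)·(0, -3, 2) = (-5, -12, 11).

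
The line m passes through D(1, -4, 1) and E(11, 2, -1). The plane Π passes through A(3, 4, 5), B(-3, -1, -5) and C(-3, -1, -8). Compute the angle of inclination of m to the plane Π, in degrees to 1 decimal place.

8.7

A direction vector for m is E − D = (10, 6, -2).
AB = (-6, -5, -10), AC = (-6, -5, -13); a normal to Π is AB × AC = (15, -18, 0).
Using A: Π has equation 15x - 18y = -27.
sin θ = |n·v| / (|n||v|) = |42| / (√549 · √140) = 0.15150.
θ ≈ 8.7°.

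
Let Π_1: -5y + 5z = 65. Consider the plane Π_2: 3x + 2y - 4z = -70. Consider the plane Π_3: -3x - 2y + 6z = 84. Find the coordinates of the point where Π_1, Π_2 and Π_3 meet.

(-10, -6, 7)

Solving the 3×3 linear system -5y + 5z = 65, 3x + 2y - 4z = -70, -3x - 2y + 6z = 84 (e.g. by elimination or Cramer's rule, determinant = 30) gives (-10, -6, 7).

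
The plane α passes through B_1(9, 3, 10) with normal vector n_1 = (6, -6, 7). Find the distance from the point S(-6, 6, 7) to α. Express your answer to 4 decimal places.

11.7273

α: n_1·r = n_1·B_1 gives 6x - 6y + 7z = 106.
n·S − d = (6)·(-6) + (-6)·(6) + (7)·(7) − 106 = -129; |n| = √121.
Distance = |-129| / √121 = 129/√121 ≈ 11.7273.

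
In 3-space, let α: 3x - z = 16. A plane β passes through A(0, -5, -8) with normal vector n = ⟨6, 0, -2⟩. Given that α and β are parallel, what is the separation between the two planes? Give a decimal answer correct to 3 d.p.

2.530

β: n·r = n·A gives 6x - 2z = 16.
Rescale β by 1/2: 3x - z = 8. Then distance = |16 − 8| / √10 ≈ 2.530.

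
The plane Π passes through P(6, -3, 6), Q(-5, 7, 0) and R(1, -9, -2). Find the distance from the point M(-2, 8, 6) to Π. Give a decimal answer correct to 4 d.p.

1.6667

PQ = (-11, 10, -6), PR = (-5, -6, -8); a normal to Π is PQ × PR = (-116, -58, 116).
Using P: Π has equation -116x - 58y + 116z = 174.
n·M − d = (-116)·(-2) + (-58)·(8) + (116)·(6) − 174 = 290; |n| = √30276.
Distance = |290| / √30276 = 290/√30276 ≈ 1.6667.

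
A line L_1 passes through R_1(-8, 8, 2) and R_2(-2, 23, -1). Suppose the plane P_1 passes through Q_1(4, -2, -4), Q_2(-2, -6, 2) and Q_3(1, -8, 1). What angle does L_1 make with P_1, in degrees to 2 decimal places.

A direction vector for L_1 is R_2 − R_1 = (6, 15, -3).
Q_1Q_2 = (-6, -4, 6), Q_1Q_3 = (-3, -6, 5); a normal to P_1 is Q_1Q_2 × Q_1Q_3 = (16, 12, 24).
Using Q_1: P_1 has equation 16x + 12y + 24z = -56.
sin θ = |n·v| / (|n||v|) = |204| / (√976 · √270) = 0.39740.
θ ≈ 23.42°.

23.42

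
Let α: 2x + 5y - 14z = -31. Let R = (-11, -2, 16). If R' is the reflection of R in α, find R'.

λ = (n·R − d)/|n|² = (-256 − (-31))/225 = -1.
Reflection = R − 2λn = (-11, -2, 16) − (-2)·(2, 5, -14) = (-7, 8, -12).

(-7, 8, -12)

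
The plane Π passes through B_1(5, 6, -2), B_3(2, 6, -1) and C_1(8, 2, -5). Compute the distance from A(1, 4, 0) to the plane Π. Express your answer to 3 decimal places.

B_1B_3 = (-3, 0, 1), B_1C_1 = (3, -4, -3); a normal to Π is B_1B_3 × B_1C_1 = (4, -6, 12).
Using B_1: Π has equation 4x - 6y + 12z = -40.
n·A − d = (4)·(1) + (-6)·(4) + (12)·(0) − (-40) = 20; |n| = √196.
Distance = |20| / √196 = 20/√196 ≈ 1.429.

1.429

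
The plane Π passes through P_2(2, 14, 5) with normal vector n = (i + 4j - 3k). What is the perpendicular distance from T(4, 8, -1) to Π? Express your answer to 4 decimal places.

Π: n·r = n·P_2 gives x + 4y - 3z = 43.
n·T − d = (1)·(4) + (4)·(8) + (-3)·(-1) − 43 = -4; |n| = √26.
Distance = |-4| / √26 = 4/√26 ≈ 0.7845.

0.7845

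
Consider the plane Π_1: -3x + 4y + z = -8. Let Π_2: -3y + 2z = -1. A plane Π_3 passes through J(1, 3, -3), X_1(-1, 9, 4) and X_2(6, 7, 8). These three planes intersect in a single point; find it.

JX_1 = (-2, 6, 7), JX_2 = (5, 4, 11); a normal to Π_3 is JX_1 × JX_2 = (38, 57, -38).
Using J: Π_3 has equation 38x + 57y - 38z = 323.
Solving the 3×3 linear system -3x + 4y + z = -8, -3y + 2z = -1, 38x + 57y - 38z = 323 (e.g. by elimination or Cramer's rule, determinant = 418) gives (8, 3, 4).

(8, 3, 4)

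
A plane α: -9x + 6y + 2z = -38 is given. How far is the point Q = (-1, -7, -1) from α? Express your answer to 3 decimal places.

0.273

n·Q − d = (-9)·(-1) + (6)·(-7) + (2)·(-1) − (-38) = 3; |n| = √121.
Distance = |3| / √121 = 3/√121 ≈ 0.273.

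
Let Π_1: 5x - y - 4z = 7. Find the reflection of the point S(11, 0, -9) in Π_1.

(-9, 4, 7)

λ = (n·S − d)/|n|² = (91 − 7)/42 = 2.
Reflection = S − 2λn = (11, 0, -9) − 4·(5, -1, -4) = (-9, 4, 7).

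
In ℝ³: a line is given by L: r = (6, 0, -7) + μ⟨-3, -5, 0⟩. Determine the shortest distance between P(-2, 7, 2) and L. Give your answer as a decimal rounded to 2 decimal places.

Taking (6, 0, -7) on L with direction v = (-3, -5, 0): w = P − (6, 0, -7) = (-8, 7, 9), and w × v = (45, -27, 61).
Distance = |w × v| / |v| = √6475 / √34 ≈ 13.80.

13.80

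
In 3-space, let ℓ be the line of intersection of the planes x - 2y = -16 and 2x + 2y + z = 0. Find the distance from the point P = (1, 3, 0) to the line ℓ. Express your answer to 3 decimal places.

6.554

Direction of ℓ: (1, -2, 0) × (2, 2, 1) = (-2, -1, 6).
A point on ℓ: solving the two plane equations with x = -4 gives (-4, 6, -4).
Taking (-4, 6, -4) on ℓ with direction v = (-2, -1, 6): w = P − (-4, 6, -4) = (5, -3, 4), and w × v = (-14, -38, -11).
Distance = |w × v| / |v| = √1761 / √41 ≈ 6.554.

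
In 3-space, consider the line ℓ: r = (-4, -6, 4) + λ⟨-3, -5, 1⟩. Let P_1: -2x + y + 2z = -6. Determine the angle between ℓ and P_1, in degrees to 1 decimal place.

sin θ = |n·v| / (|n||v|) = |3| / (√9 · √35) = 0.16903.
θ ≈ 9.7°.

9.7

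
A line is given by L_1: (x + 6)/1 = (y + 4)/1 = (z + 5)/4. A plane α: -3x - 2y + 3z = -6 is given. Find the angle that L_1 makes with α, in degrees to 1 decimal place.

20.6

L_1 has direction (1, 1, 4) through (-6, -4, -5).
sin θ = |n·v| / (|n||v|) = |7| / (√22 · √18) = 0.35176.
θ ≈ 20.6°.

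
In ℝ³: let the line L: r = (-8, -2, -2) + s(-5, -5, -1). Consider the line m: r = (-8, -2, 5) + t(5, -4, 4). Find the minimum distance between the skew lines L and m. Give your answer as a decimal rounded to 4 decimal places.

5.9255

Common perpendicular direction n = (-5, -5, -1) × (5, -4, 4) = (-24, 15, 45).
With w = (-8, -2, 5) − (-8, -2, -2) = (0, 0, 7), w · n = 315.
Distance = |w · n| / |n| = |315| / √2826 ≈ 5.9255.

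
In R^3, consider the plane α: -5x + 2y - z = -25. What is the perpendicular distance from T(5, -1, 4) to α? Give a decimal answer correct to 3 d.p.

1.095

n·T − d = (-5)·(5) + (2)·(-1) + (-1)·(4) − (-25) = -6; |n| = √30.
Distance = |-6| / √30 = 6/√30 ≈ 1.095.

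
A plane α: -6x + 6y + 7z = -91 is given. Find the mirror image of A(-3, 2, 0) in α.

λ = (n·A − d)/|n|² = (30 − (-91))/121 = 1.
Reflection = A − 2λn = (-3, 2, 0) − 2·(-6, 6, 7) = (9, -10, -14).

(9, -10, -14)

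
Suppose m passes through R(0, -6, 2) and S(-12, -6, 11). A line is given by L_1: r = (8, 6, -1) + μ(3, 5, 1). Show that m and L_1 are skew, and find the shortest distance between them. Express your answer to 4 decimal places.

3.4069

A direction vector for m is S − R = (-12, 0, 9).
Common perpendicular direction n = (-12, 0, 9) × (3, 5, 1) = (-45, 39, -60).
With w = (8, 6, -1) − (0, -6, 2) = (8, 12, -3), w · n = 288.
Since n ≠ 0 the lines are not parallel, and w · n = 288 ≠ 0 so they do not intersect; hence they are skew.
Distance = |w · n| / |n| = |288| / √7146 ≈ 3.4069.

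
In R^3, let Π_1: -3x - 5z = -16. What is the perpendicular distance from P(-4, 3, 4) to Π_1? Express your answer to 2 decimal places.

1.37

n·P − d = (-3)·(-4) + (0)·(3) + (-5)·(4) − (-16) = 8; |n| = √34.
Distance = |8| / √34 = 8/√34 ≈ 1.37.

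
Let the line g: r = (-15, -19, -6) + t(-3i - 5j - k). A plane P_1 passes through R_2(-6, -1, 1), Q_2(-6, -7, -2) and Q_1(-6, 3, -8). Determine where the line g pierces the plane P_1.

R_2Q_2 = (0, -6, -3), R_2Q_1 = (0, 4, -9); a normal to P_1 is R_2Q_2 × R_2Q_1 = (66, 0, 0).
Using R_2: P_1 has equation 66x = -396.
Substitute r = (-15, -19, -6) + t(-3, -5, -1) into the plane: -990 + (-198)t = -396, so t = -3.
Intersection: (-15, -19, -6) + (-3)·(-3, -5, -1) = (-6, -4, -3).

(-6, -4, -3)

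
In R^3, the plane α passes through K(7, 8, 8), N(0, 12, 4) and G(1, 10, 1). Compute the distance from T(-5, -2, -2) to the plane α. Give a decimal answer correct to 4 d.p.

11.6276

KN = (-7, 4, -4), KG = (-6, 2, -7); a normal to α is KN × KG = (-20, -25, 10).
Using K: α has equation -20x - 25y + 10z = -260.
n·T − d = (-20)·(-5) + (-25)·(-2) + (10)·(-2) − (-260) = 390; |n| = √1125.
Distance = |390| / √1125 = 390/√1125 ≈ 11.6276.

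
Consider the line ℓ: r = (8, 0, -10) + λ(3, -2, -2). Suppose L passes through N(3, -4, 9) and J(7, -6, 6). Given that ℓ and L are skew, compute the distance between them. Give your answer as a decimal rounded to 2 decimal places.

8.00

A direction vector for L is J − N = (4, -2, -3).
Common perpendicular direction n = (3, -2, -2) × (4, -2, -3) = (2, 1, 2).
With w = (3, -4, 9) − (8, 0, -10) = (-5, -4, 19), w · n = 24.
Distance = |w · n| / |n| = |24| / √9 ≈ 8.00.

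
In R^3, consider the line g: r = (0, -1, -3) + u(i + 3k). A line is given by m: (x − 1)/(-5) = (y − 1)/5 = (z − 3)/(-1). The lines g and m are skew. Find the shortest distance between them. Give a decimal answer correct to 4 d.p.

m has direction (-5, 5, -1) through (1, 1, 3).
Common perpendicular direction n = (1, 0, 3) × (-5, 5, -1) = (-15, -14, 5).
With w = (1, 1, 3) − (0, -1, -3) = (1, 2, 6), w · n = -13.
Distance = |w · n| / |n| = |-13| / √446 ≈ 0.6156.

0.6156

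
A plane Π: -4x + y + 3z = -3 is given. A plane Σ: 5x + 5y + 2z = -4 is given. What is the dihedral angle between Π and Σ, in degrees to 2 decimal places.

cos θ = |n₁·n₂| / (|n₁||n₂|) = |-9| / (√26 · √54).
θ = arccos(0.24019) ≈ 76.10°.

76.10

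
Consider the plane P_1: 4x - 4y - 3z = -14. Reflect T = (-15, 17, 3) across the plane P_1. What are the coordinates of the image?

λ = (n·T − d)/|n|² = (-137 − (-14))/41 = -3.
Reflection = T − 2λn = (-15, 17, 3) − (-6)·(4, -4, -3) = (9, -7, -15).

(9, -7, -15)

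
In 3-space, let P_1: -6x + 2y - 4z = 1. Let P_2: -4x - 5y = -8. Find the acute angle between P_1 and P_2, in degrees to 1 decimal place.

73.0

cos θ = |n₁·n₂| / (|n₁||n₂|) = |14| / (√56 · √41).
θ = arccos(0.29217) ≈ 73.0°.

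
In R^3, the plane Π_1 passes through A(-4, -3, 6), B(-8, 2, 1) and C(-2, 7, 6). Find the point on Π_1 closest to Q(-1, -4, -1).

(-6, -3, 4)

AB = (-4, 5, -5), AC = (2, 10, 0); a normal to Π_1 is AB × AC = (50, -10, -50).
Using A: Π_1 has equation 50x - 10y - 50z = -470.
Foot = Q − λn with λ = (n·Q − d)/|n|² = (40 − (-470))/5100 = 1/10.
Foot = (-1, -4, -1) − (1/10)·(50, -10, -50) = (-6, -3, 4).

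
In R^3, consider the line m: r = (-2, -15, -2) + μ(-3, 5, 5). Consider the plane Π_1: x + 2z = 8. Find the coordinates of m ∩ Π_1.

(-8, -5, 8)

Substitute r = (-2, -15, -2) + t(-3, 5, 5) into the plane: -6 + 7t = 8, so t = 2.
Intersection: (-2, -15, -2) + 2·(-3, 5, 5) = (-8, -5, 8).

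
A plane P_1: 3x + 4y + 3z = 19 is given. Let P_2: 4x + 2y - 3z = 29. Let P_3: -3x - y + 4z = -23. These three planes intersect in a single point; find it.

Solving the 3×3 linear system 3x + 4y + 3z = 19, 4x + 2y - 3z = 29, -3x - y + 4z = -23 (e.g. by elimination or Cramer's rule, determinant = -7) gives (6, 1, -1).

(6, 1, -1)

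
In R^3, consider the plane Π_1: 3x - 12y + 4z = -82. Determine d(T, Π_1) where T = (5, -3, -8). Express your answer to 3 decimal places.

n·T − d = (3)·(5) + (-12)·(-3) + (4)·(-8) − (-82) = 101; |n| = √169.
Distance = |101| / √169 = 101/√169 ≈ 7.769.

7.769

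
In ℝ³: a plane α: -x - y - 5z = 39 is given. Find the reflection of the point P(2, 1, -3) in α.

(0, -1, -13)

λ = (n·P − d)/|n|² = (12 − 39)/27 = -1.
Reflection = P − 2λn = (2, 1, -3) − (-2)·(-1, -1, -5) = (0, -1, -13).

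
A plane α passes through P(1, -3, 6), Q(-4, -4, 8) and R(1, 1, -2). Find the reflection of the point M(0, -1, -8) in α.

(0, 7, -4)

PQ = (-5, -1, 2), PR = (0, 4, -8); a normal to α is PQ × PR = (0, -40, -20).
Using P: α has equation -40y - 20z = 0.
λ = (n·M − d)/|n|² = (200 − 0)/2000 = 1/10.
Reflection = M − 2λn = (0, -1, -8) − (1/5)·(0, -40, -20) = (0, 7, -4).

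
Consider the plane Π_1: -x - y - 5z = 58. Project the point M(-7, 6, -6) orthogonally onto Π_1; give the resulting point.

Foot = M − λn with λ = (n·M − d)/|n|² = (31 − 58)/27 = -1.
Foot = (-7, 6, -6) − (-1)·(-1, -1, -5) = (-8, 5, -11).

(-8, 5, -11)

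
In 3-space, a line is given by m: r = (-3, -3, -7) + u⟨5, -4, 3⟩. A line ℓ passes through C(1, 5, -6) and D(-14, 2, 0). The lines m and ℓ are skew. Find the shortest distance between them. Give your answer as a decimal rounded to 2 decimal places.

A direction vector for ℓ is D − C = (-15, -3, 6).
Common perpendicular direction n = (5, -4, 3) × (-15, -3, 6) = (-15, -75, -75).
With w = (1, 5, -6) − (-3, -3, -7) = (4, 8, 1), w · n = -735.
Distance = |w · n| / |n| = |-735| / √11475 ≈ 6.86.

6.86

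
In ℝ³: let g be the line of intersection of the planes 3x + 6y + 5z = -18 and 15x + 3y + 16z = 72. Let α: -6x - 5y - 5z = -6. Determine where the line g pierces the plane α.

Direction of g: (3, 6, 5) × (15, 3, 16) = (81, 27, -81).
A point on g: solving the two plane equations with x = 3 gives (3, -7, 3).
Substitute r = (3, -7, 3) + t(81, 27, -81) into the plane: 2 + (-216)t = -6, so t = 1/27.
Intersection: (3, -7, 3) + (1/27)·(81, 27, -81) = (6, -6, 0).

(6, -6, 0)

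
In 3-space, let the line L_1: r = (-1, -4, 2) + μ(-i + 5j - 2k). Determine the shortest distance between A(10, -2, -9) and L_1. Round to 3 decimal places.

15.209

Taking (-1, -4, 2) on L_1 with direction v = (-1, 5, -2): w = A − (-1, -4, 2) = (11, 2, -11), and w × v = (51, 33, 57).
Distance = |w × v| / |v| = √6939 / √30 ≈ 15.209.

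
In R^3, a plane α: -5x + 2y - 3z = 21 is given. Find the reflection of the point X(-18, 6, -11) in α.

(12, -6, 7)

λ = (n·X − d)/|n|² = (135 − 21)/38 = 3.
Reflection = X − 2λn = (-18, 6, -11) − 6·(-5, 2, -3) = (12, -6, 7).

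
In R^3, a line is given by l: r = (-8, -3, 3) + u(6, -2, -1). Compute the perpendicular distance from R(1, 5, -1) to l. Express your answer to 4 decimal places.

Taking (-8, -3, 3) on l with direction v = (6, -2, -1): w = R − (-8, -3, 3) = (9, 8, -4), and w × v = (-16, -15, -66).
Distance = |w × v| / |v| = √4837 / √41 ≈ 10.8617.

10.8617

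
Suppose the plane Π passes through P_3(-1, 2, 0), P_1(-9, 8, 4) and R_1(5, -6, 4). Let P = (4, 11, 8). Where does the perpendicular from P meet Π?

(-4, 3, 4)

P_3P_1 = (-8, 6, 4), P_3R_1 = (6, -8, 4); a normal to Π is P_3P_1 × P_3R_1 = (56, 56, 28).
Using P_3: Π has equation 56x + 56y + 28z = 56.
Foot = P − λn with λ = (n·P − d)/|n|² = (1064 − 56)/7056 = 1/7.
Foot = (4, 11, 8) − (1/7)·(56, 56, 28) = (-4, 3, 4).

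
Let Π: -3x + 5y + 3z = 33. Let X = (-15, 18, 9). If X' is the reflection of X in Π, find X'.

(3, -12, -9)

λ = (n·X − d)/|n|² = (162 − 33)/43 = 3.
Reflection = X − 2λn = (-15, 18, 9) − 6·(-3, 5, 3) = (3, -12, -9).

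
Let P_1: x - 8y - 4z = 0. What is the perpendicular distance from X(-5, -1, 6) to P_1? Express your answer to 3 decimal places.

2.333

n·X − d = (1)·(-5) + (-8)·(-1) + (-4)·(6) − 0 = -21; |n| = √81.
Distance = |-21| / √81 = 21/√81 ≈ 2.333.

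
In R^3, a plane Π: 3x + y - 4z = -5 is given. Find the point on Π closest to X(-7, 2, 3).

Foot = X − λn with λ = (n·X − d)/|n|² = (-31 − (-5))/26 = -1.
Foot = (-7, 2, 3) − (-1)·(3, 1, -4) = (-4, 3, -1).

(-4, 3, -1)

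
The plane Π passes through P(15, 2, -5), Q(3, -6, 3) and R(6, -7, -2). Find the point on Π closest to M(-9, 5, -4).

PQ = (-12, -8, 8), PR = (-9, -9, 3); a normal to Π is PQ × PR = (48, -36, 36).
Using P: Π has equation 48x - 36y + 36z = 468.
Foot = M − λn with λ = (n·M − d)/|n|² = (-756 − 468)/4896 = -1/4.
Foot = (-9, 5, -4) − (-1/4)·(48, -36, 36) = (3, -4, 5).

(3, -4, 5)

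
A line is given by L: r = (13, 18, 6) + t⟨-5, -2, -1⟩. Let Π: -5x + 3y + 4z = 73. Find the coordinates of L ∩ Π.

(-7, 10, 2)

Substitute r = (13, 18, 6) + t(-5, -2, -1) into the plane: 13 + 15t = 73, so t = 4.
Intersection: (13, 18, 6) + 4·(-5, -2, -1) = (-7, 10, 2).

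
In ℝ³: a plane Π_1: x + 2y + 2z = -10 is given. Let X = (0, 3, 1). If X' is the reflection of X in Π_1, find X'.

(-4, -5, -7)

λ = (n·X − d)/|n|² = (8 − (-10))/9 = 2.
Reflection = X − 2λn = (0, 3, 1) − 4·(1, 2, 2) = (-4, -5, -7).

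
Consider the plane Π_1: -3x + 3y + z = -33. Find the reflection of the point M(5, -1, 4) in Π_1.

λ = (n·M − d)/|n|² = (-14 − (-33))/19 = 1.
Reflection = M − 2λn = (5, -1, 4) − 2·(-3, 3, 1) = (11, -7, 2).

(11, -7, 2)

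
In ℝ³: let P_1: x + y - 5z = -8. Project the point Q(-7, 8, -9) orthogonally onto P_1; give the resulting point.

Foot = Q − λn with λ = (n·Q − d)/|n|² = (46 − (-8))/27 = 2.
Foot = (-7, 8, -9) − 2·(1, 1, -5) = (-9, 6, 1).

(-9, 6, 1)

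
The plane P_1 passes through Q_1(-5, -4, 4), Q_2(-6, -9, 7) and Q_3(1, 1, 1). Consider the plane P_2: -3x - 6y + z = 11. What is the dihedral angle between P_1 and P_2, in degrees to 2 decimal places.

Q_1Q_2 = (-1, -5, 3), Q_1Q_3 = (6, 5, -3); a normal to P_1 is Q_1Q_2 × Q_1Q_3 = (0, 15, 25).
Using Q_1: P_1 has equation 15y + 25z = 40.
cos θ = |n₁·n₂| / (|n₁||n₂|) = |-65| / (√850 · √46).
θ = arccos(0.32872) ≈ 70.81°.

70.81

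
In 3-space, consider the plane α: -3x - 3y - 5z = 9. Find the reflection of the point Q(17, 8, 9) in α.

λ = (n·Q − d)/|n|² = (-120 − 9)/43 = -3.
Reflection = Q − 2λn = (17, 8, 9) − (-6)·(-3, -3, -5) = (-1, -10, -21).

(-1, -10, -21)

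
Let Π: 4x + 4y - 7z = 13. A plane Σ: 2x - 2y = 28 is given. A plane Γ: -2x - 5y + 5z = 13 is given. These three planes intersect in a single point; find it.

(6, -8, -3)

Solving the 3×3 linear system 4x + 4y - 7z = 13, 2x - 2y = 28, -2x - 5y + 5z = 13 (e.g. by elimination or Cramer's rule, determinant = 18) gives (6, -8, -3).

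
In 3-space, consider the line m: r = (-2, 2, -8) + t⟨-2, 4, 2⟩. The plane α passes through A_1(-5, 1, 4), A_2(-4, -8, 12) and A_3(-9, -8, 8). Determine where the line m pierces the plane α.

(-6, 10, -4)

A_1A_2 = (1, -9, 8), A_1A_3 = (-4, -9, 4); a normal to α is A_1A_2 × A_1A_3 = (36, -36, -45).
Using A_1: α has equation 36x - 36y - 45z = -396.
Substitute r = (-2, 2, -8) + t(-2, 4, 2) into the plane: 216 + (-306)t = -396, so t = 2.
Intersection: (-2, 2, -8) + 2·(-2, 4, 2) = (-6, 10, -4).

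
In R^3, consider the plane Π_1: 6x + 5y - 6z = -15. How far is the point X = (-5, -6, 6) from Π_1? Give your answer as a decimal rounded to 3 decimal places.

8.224

n·X − d = (6)·(-5) + (5)·(-6) + (-6)·(6) − (-15) = -81; |n| = √97.
Distance = |-81| / √97 = 81/√97 ≈ 8.224.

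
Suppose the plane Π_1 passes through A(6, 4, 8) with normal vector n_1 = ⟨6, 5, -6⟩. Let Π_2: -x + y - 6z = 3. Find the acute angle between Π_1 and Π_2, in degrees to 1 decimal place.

54.8

Π_1: n_1·r = n_1·A gives 6x + 5y - 6z = 8.
cos θ = |n₁·n₂| / (|n₁||n₂|) = |35| / (√97 · √38).
θ = arccos(0.57649) ≈ 54.8°.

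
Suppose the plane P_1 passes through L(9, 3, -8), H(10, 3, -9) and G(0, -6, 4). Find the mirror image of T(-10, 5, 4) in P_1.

LH = (1, 0, -1), LG = (-9, -9, 12); a normal to P_1 is LH × LG = (-9, -3, -9).
Using L: P_1 has equation -9x - 3y - 9z = -18.
λ = (n·T − d)/|n|² = (39 − (-18))/171 = 1/3.
Reflection = T − 2λn = (-10, 5, 4) − (2/3)·(-9, -3, -9) = (-4, 7, 10).

(-4, 7, 10)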